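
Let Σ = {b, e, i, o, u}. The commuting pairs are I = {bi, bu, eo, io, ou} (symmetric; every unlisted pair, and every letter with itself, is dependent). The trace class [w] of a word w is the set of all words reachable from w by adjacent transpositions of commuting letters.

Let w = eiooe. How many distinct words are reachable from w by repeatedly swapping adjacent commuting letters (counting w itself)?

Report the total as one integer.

10

piece 0:e — minimal
piece 1:i rests on {0:e}
piece 2:o — minimal
piece 3:o rests on {2:o}
piece 4:e rests on {1:i}
minimal pieces: {0:e, 2:o}
ways to finish when only these pieces remain (= sum over removing one remaining piece with nothing left below it):
  1 left: {3}→1  {4}→1
  2 left: {1,4}→1  {2,3}→1  {3,4}→2
  3 left: {0,1,4}→1  {1,3,4}→3  {2,3,4}→3
  placing 0:e first → 6 extensions
  placing 2:o first → 4 extensions
total linear extensions = 10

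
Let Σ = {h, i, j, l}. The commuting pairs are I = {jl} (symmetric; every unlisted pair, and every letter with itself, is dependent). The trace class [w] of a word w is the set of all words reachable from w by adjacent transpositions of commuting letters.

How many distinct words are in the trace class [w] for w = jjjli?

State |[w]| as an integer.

0(j) covers ∅
1(j) covers 0:j
2(j) covers 1:j
3(l) covers ∅
4(i) covers 2:j, 3:l
floor of heap: 0:j, 3:l
completions by unplaced set U, small U first (add the entries for U minus each lowest piece of U):
  |U|=1: {4}:1
  |U|=2: {2,4}:1  {3,4}:1
  |U|=3: {1,2,4}:1  {2,3,4}:2
  start at 0(j): 3
  start at 3(l): 1
sum over floor = 4

4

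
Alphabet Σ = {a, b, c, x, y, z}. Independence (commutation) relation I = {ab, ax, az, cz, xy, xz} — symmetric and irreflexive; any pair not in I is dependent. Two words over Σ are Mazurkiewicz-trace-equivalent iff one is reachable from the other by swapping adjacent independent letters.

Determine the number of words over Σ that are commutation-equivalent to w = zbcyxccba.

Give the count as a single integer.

4

#0=z has no predecessor
#1=b depends on [0:z]
#2=c depends on [1:b]
#3=y depends on [2:c]
#4=x depends on [2:c]
#5=c depends on [3:y, 4:x]
#6=c depends on [5:c]
#7=b depends on [6:c]
#8=a depends on [6:c]
sources: [0:z]
N(rest) = Σ N(rest − s) over sources s of rest; N(one piece) = 1:
  size 1 → [7]=1  [8]=1
  size 2 → [7,8]=2
  size 3 → [6,7,8]=2
  size 4 → [5,6,7,8]=2
  size 5 → [3,5,6,7,8]=2  [4,5,6,7,8]=2
  size 6 → [3,4,5,6,7,8]=4
  size 7 → [2,3,4,5,6,7,8]=4
  first=0(z) contributes 4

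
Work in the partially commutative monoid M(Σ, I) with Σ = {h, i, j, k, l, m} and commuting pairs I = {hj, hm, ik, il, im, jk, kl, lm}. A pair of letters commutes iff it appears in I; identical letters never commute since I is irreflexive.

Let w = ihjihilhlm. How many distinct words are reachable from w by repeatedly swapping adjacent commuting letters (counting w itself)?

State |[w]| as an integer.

piece 0:i — minimal
piece 1:h rests on {0:i}
piece 2:j rests on {0:i}
piece 3:i rests on {1:h, 2:j}
piece 4:h rests on {3:i}
piece 5:i rests on {4:h}
piece 6:l rests on {4:h}
piece 7:h rests on {5:i, 6:l}
piece 8:l rests on {7:h}
piece 9:m rests on {2:j}
minimal pieces: {0:i}
ways to finish when only these pieces remain (= sum over removing one remaining piece with nothing left below it):
  1 left: {8}→1  {9}→1
  2 left: {7,8}→1  {8,9}→2
  3 left: {5,7,8}→1  {6,7,8}→1  {7,8,9}→3
  4 left: {5,6,7,8}→2  {5,7,8,9}→4  {6,7,8,9}→4
  5 left: {4,5,6,7,8}→2  {5,6,7,8,9}→10
  6 left: {3,4,5,6,7,8}→2  {4,5,6,7,8,9}→12
  7 left: {1,3,4,5,6,7,8}→2  {3,4,5,6,7,8,9}→14
  8 left: {1,3,4,5,6,7,8,9}→16  {2,3,4,5,6,7,8,9}→14
  placing 0:i first → 30 extensions

30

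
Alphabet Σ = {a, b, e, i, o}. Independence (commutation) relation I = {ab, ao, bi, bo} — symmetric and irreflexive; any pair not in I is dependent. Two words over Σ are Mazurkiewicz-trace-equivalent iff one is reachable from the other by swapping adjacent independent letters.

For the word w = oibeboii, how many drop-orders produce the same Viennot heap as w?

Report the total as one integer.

12

#0=o has no predecessor
#1=i depends on [0:o]
#2=b has no predecessor
#3=e depends on [1:i, 2:b]
#4=b depends on [3:e]
#5=o depends on [3:e]
#6=i depends on [5:o]
#7=i depends on [6:i]
sources: [0:o, 2:b]
N(rest) = Σ N(rest − s) over sources s of rest; N(one piece) = 1:
  size 1 → [4]=1  [7]=1
  size 2 → [4,7]=2  [6,7]=1
  size 3 → [4,6,7]=3  [5,6,7]=1
  size 4 → [4,5,6,7]=4
  size 5 → [3,4,5,6,7]=4
  size 6 → [1,3,4,5,6,7]=4  [2,3,4,5,6,7]=4
  first=0(o) contributes 8
  first=2(b) contributes 4
|[w]| = 12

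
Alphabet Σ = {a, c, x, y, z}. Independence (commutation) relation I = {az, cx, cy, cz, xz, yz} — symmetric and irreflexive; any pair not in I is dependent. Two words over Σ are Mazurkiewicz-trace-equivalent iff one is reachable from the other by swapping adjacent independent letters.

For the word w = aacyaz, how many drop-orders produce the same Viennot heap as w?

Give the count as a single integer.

12

piece 0:a — minimal
piece 1:a rests on {0:a}
piece 2:c rests on {1:a}
piece 3:y rests on {1:a}
piece 4:a rests on {2:c, 3:y}
piece 5:z — minimal
minimal pieces: {0:a, 5:z}
ways to finish when only these pieces remain (= sum over removing one remaining piece with nothing left below it):
  1 left: {4}→1  {5}→1
  2 left: {2,4}→1  {3,4}→1  {4,5}→2
  3 left: {2,3,4}→2  {2,4,5}→3  {3,4,5}→3
  4 left: {1,2,3,4}→2  {2,3,4,5}→8
  placing 0:a first → 10 extensions
  placing 5:z first → 2 extensions
total linear extensions = 12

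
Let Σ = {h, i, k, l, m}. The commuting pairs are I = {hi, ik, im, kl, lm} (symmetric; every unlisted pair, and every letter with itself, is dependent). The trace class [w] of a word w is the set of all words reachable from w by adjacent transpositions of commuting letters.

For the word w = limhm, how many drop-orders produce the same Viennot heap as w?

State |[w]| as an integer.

piece 0:l — minimal
piece 1:i rests on {0:l}
piece 2:m — minimal
piece 3:h rests on {0:l, 2:m}
piece 4:m rests on {3:h}
minimal pieces: {0:l, 2:m}
ways to finish when only these pieces remain (= sum over removing one remaining piece with nothing left below it):
  1 left: {1}→1  {4}→1
  2 left: {1,4}→2  {3,4}→1
  3 left: {1,3,4}→3  {2,3,4}→1
  placing 0:l first → 4 extensions
  placing 2:m first → 3 extensions
total linear extensions = 7

7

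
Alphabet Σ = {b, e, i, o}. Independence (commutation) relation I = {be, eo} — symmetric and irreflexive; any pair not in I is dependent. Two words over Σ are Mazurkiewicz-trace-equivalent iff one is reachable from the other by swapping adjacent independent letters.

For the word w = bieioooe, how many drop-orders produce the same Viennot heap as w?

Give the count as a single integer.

piece 0:b — minimal
piece 1:i rests on {0:b}
piece 2:e rests on {1:i}
piece 3:i rests on {2:e}
piece 4:o rests on {3:i}
piece 5:o rests on {4:o}
piece 6:o rests on {5:o}
piece 7:e rests on {3:i}
minimal pieces: {0:b}
ways to finish when only these pieces remain (= sum over removing one remaining piece with nothing left below it):
  1 left: {6}→1  {7}→1
  2 left: {5,6}→1  {6,7}→2
  3 left: {4,5,6}→1  {5,6,7}→3
  4 left: {4,5,6,7}→4
  5 left: {3,4,5,6,7}→4
  6 left: {2,3,4,5,6,7}→4
  placing 0:b first → 4 extensions

4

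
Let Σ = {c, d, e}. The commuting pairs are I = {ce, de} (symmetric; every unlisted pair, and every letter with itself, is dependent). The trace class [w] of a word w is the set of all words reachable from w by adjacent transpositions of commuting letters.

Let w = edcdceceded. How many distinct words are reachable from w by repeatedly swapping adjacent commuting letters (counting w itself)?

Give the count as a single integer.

#0=e has no predecessor
#1=d has no predecessor
#2=c depends on [1:d]
#3=d depends on [2:c]
#4=c depends on [3:d]
#5=e depends on [0:e]
#6=c depends on [4:c]
#7=e depends on [5:e]
#8=d depends on [6:c]
#9=e depends on [7:e]
#10=d depends on [8:d]
sources: [0:e, 1:d]
N(rest) = Σ N(rest − s) over sources s of rest; N(one piece) = 1:
  size 1 → [9]=1  [10]=1
  size 2 → [7,9]=1  [8,10]=1  [9,10]=2
  size 3 → [5,7,9]=1  [6,8,10]=1  [7,9,10]=3  [8,9,10]=3
  size 4 → [0,5,7,9]=1  [4,6,8,10]=1  [5,7,9,10]=4  [6,8,9,10]=4  [7,8,9,10]=6
  size 5 → [0,5,7,9,10]=5  [3,4,6,8,10]=1  [4,6,8,9,10]=5  [5,7,8,9,10]=10  [6,7,8,9,10]=10
  size 6 → [0,5,7,8,9,10]=15  [2,3,4,6,8,10]=1  [3,4,6,8,9,10]=6  [4,6,7,8,9,10]=15  [5,6,7,8,9,10]=20
  size 7 → [0,5,6,7,8,9,10]=35  [1,2,3,4,6,8,10]=1  [2,3,4,6,8,9,10]=7  [3,4,6,7,8,9,10]=21  [4,5,6,7,8,9,10]=35
  size 8 → [0,4,5,6,7,8,9,10]=70  [1,2,3,4,6,8,9,10]=8  [2,3,4,6,7,8,9,10]=28  [3,4,5,6,7,8,9,10]=56
  size 9 → [0,3,4,5,6,7,8,9,10]=126  [1,2,3,4,6,7,8,9,10]=36  [2,3,4,5,6,7,8,9,10]=84
  first=0(e) contributes 120
  first=1(d) contributes 210
|[w]| = 330

330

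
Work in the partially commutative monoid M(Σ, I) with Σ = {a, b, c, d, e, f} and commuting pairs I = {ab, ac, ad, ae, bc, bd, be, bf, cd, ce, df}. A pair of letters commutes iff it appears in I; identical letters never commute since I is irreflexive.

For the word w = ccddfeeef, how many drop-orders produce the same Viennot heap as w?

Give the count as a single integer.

0(c) covers ∅
1(c) covers 0:c
2(d) covers ∅
3(d) covers 2:d
4(f) covers 1:c
5(e) covers 3:d, 4:f
6(e) covers 5:e
7(e) covers 6:e
8(f) covers 7:e
floor of heap: 0:c, 2:d
completions by unplaced set U, small U first (add the entries for U minus each lowest piece of U):
  |U|=1: {8}:1
  |U|=2: {7,8}:1
  |U|=3: {6,7,8}:1
  |U|=4: {5,6,7,8}:1
  |U|=5: {3,5,6,7,8}:1  {4,5,6,7,8}:1
  |U|=6: {1,4,5,6,7,8}:1  {2,3,5,6,7,8}:1  {3,4,5,6,7,8}:2
  |U|=7: {0,1,4,5,6,7,8}:1  {1,3,4,5,6,7,8}:3  {2,3,4,5,6,7,8}:3
  start at 0(c): 6
  start at 2(d): 4
sum over floor = 10

10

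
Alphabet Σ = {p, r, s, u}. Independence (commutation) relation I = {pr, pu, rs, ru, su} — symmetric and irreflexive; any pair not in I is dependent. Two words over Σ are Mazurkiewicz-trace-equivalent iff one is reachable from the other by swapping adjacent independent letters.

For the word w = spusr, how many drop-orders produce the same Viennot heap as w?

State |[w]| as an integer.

20

#0=s has no predecessor
#1=p depends on [0:s]
#2=u has no predecessor
#3=s depends on [1:p]
#4=r has no predecessor
sources: [0:s, 2:u, 4:r]
N(rest) = Σ N(rest − s) over sources s of rest; N(one piece) = 1:
  size 1 → [2]=1  [3]=1  [4]=1
  size 2 → [1,3]=1  [2,3]=2  [2,4]=2  [3,4]=2
  size 3 → [0,1,3]=1  [1,2,3]=3  [1,3,4]=3  [2,3,4]=6
  first=0(s) contributes 12
  first=2(u) contributes 4
  first=4(r) contributes 4
|[w]| = 20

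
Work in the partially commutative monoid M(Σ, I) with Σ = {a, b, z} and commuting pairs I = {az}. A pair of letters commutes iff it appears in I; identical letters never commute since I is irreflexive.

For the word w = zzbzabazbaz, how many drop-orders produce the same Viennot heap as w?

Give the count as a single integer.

drop 0:z onto floor
drop 1:z onto {0:z}
drop 2:b onto {1:z}
drop 3:z onto {2:b}
drop 4:a onto {2:b}
drop 5:b onto {3:z, 4:a}
drop 6:a onto {5:b}
drop 7:z onto {5:b}
drop 8:b onto {6:a, 7:z}
drop 9:a onto {8:b}
drop 10:z onto {8:b}
ground layer = {0:z}
drop-orders for the pieces not yet dropped (sum over which currently-grounded one goes next):
  1 to go: {9} 1  {10} 1
  2 to go: {9,10} 2
  3 to go: {8,9,10} 2
  4 to go: {6,8,9,10} 2  {7,8,9,10} 2
  5 to go: {6,7,8,9,10} 4
  6 to go: {5,6,7,8,9,10} 4
  7 to go: {3,5,6,7,8,9,10} 4  {4,5,6,7,8,9,10} 4
  8 to go: {3,4,5,6,7,8,9,10} 8
  9 to go: {2,3,4,5,6,7,8,9,10} 8
  if 0:z drops first: 8 orders

8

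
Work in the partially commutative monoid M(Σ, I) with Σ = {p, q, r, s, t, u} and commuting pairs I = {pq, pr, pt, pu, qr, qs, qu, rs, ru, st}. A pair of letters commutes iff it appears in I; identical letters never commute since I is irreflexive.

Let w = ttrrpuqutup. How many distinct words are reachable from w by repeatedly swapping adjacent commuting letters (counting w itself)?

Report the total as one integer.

#0=t has no predecessor
#1=t depends on [0:t]
#2=r depends on [1:t]
#3=r depends on [2:r]
#4=p has no predecessor
#5=u depends on [1:t]
#6=q depends on [1:t]
#7=u depends on [5:u]
#8=t depends on [3:r, 6:q, 7:u]
#9=u depends on [8:t]
#10=p depends on [4:p]
sources: [0:t, 4:p]
N(rest) = Σ N(rest − s) over sources s of rest; N(one piece) = 1:
  size 1 → [9]=1  [10]=1
  size 2 → [4,10]=1  [8,9]=1  [9,10]=2
  size 3 → [3,8,9]=1  [4,9,10]=3  [6,8,9]=1  [7,8,9]=1  [8,9,10]=3
  size 4 → [2,3,8,9]=1  [3,6,8,9]=2  [3,7,8,9]=2  [3,8,9,10]=4  [4,8,9,10]=6  [5,7,8,9]=1  [6,7,8,9]=2  [6,8,9,10]=4  [7,8,9,10]=4
  size 5 → [2,3,6,8,9]=3  [2,3,7,8,9]=3  [2,3,8,9,10]=5  [3,4,8,9,10]=10  [3,5,7,8,9]=3  [3,6,7,8,9]=6  [3,6,8,9,10]=10  [3,7,8,9,10]=10  [4,6,8,9,10]=10  [4,7,8,9,10]=10  [5,6,7,8,9]=3  [5,7,8,9,10]=5  [6,7,8,9,10]=10
  size 6 → [2,3,4,8,9,10]=15  [2,3,5,7,8,9]=6  [2,3,6,7,8,9]=12  [2,3,6,8,9,10]=18  [2,3,7,8,9,10]=18  [3,4,6,8,9,10]=30  [3,4,7,8,9,10]=30  [3,5,6,7,8,9]=12  [3,5,7,8,9,10]=18  [3,6,7,8,9,10]=36  [4,5,7,8,9,10]=15  [4,6,7,8,9,10]=30  [5,6,7,8,9,10]=18
  size 7 → [2,3,4,6,8,9,10]=63  [2,3,4,7,8,9,10]=63  [2,3,5,6,7,8,9]=30  [2,3,5,7,8,9,10]=42  [2,3,6,7,8,9,10]=84  [3,4,5,7,8,9,10]=63  [3,4,6,7,8,9,10]=126  [3,5,6,7,8,9,10]=84  [4,5,6,7,8,9,10]=63
  size 8 → [1,2,3,5,6,7,8,9]=30  [2,3,4,5,7,8,9,10]=168  [2,3,4,6,7,8,9,10]=336  [2,3,5,6,7,8,9,10]=240  [3,4,5,6,7,8,9,10]=336
  size 9 → [0,1,2,3,5,6,7,8,9]=30  [1,2,3,5,6,7,8,9,10]=270  [2,3,4,5,6,7,8,9,10]=1080
  first=0(t) contributes 1350
  first=4(p) contributes 300
|[w]| = 1650

1650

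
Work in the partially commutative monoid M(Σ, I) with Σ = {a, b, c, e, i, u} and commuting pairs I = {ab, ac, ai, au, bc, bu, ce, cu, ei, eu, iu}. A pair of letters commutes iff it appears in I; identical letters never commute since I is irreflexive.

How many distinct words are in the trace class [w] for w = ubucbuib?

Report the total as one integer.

#0=u has no predecessor
#1=b has no predecessor
#2=u depends on [0:u]
#3=c has no predecessor
#4=b depends on [1:b]
#5=u depends on [2:u]
#6=i depends on [3:c, 4:b]
#7=b depends on [6:i]
sources: [0:u, 1:b, 3:c]
N(rest) = Σ N(rest − s) over sources s of rest; N(one piece) = 1:
  size 1 → [5]=1  [7]=1
  size 2 → [2,5]=1  [5,7]=2  [6,7]=1
  size 3 → [0,2,5]=1  [2,5,7]=3  [3,6,7]=1  [4,6,7]=1  [5,6,7]=3
  size 4 → [0,2,5,7]=4  [1,4,6,7]=1  [2,5,6,7]=6  [3,4,6,7]=2  [3,5,6,7]=4  [4,5,6,7]=4
  size 5 → [0,2,5,6,7]=10  [1,3,4,6,7]=3  [1,4,5,6,7]=5  [2,3,5,6,7]=10  [2,4,5,6,7]=10  [3,4,5,6,7]=10
  size 6 → [0,2,3,5,6,7]=20  [0,2,4,5,6,7]=20  [1,2,4,5,6,7]=15  [1,3,4,5,6,7]=18  [2,3,4,5,6,7]=30
  first=0(u) contributes 63
  first=1(b) contributes 70
  first=3(c) contributes 35
|[w]| = 168

168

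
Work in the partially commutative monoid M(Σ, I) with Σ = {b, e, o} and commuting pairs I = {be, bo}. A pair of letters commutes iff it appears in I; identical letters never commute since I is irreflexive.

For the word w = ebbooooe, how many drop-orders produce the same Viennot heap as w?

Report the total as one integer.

#0=e has no predecessor
#1=b has no predecessor
#2=b depends on [1:b]
#3=o depends on [0:e]
#4=o depends on [3:o]
#5=o depends on [4:o]
#6=o depends on [5:o]
#7=e depends on [6:o]
sources: [0:e, 1:b]
N(rest) = Σ N(rest − s) over sources s of rest; N(one piece) = 1:
  size 1 → [2]=1  [7]=1
  size 2 → [1,2]=1  [2,7]=2  [6,7]=1
  size 3 → [1,2,7]=3  [2,6,7]=3  [5,6,7]=1
  size 4 → [1,2,6,7]=6  [2,5,6,7]=4  [4,5,6,7]=1
  size 5 → [1,2,5,6,7]=10  [2,4,5,6,7]=5  [3,4,5,6,7]=1
  size 6 → [0,3,4,5,6,7]=1  [1,2,4,5,6,7]=15  [2,3,4,5,6,7]=6
  first=0(e) contributes 21
  first=1(b) contributes 7
|[w]| = 28

28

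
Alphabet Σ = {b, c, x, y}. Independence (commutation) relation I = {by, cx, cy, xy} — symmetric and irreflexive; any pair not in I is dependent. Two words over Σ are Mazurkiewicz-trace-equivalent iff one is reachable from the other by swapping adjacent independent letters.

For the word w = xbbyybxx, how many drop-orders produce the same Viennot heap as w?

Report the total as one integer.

#0=x has no predecessor
#1=b depends on [0:x]
#2=b depends on [1:b]
#3=y has no predecessor
#4=y depends on [3:y]
#5=b depends on [2:b]
#6=x depends on [5:b]
#7=x depends on [6:x]
sources: [0:x, 3:y]
N(rest) = Σ N(rest − s) over sources s of rest; N(one piece) = 1:
  size 1 → [4]=1  [7]=1
  size 2 → [3,4]=1  [4,7]=2  [6,7]=1
  size 3 → [3,4,7]=3  [4,6,7]=3  [5,6,7]=1
  size 4 → [2,5,6,7]=1  [3,4,6,7]=6  [4,5,6,7]=4
  size 5 → [1,2,5,6,7]=1  [2,4,5,6,7]=5  [3,4,5,6,7]=10
  size 6 → [0,1,2,5,6,7]=1  [1,2,4,5,6,7]=6  [2,3,4,5,6,7]=15
  first=0(x) contributes 21
  first=3(y) contributes 7
|[w]| = 28

28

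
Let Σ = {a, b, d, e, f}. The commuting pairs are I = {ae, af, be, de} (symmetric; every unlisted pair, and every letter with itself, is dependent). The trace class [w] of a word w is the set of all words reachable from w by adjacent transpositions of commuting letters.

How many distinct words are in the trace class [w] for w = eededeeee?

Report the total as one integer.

36

0(e) covers ∅
1(e) covers 0:e
2(d) covers ∅
3(e) covers 1:e
4(d) covers 2:d
5(e) covers 3:e
6(e) covers 5:e
7(e) covers 6:e
8(e) covers 7:e
floor of heap: 0:e, 2:d
completions by unplaced set U, small U first (add the entries for U minus each lowest piece of U):
  |U|=1: {4}:1  {8}:1
  |U|=2: {2,4}:1  {4,8}:2  {7,8}:1
  |U|=3: {2,4,8}:3  {4,7,8}:3  {6,7,8}:1
  |U|=4: {2,4,7,8}:6  {4,6,7,8}:4  {5,6,7,8}:1
  |U|=5: {2,4,6,7,8}:10  {3,5,6,7,8}:1  {4,5,6,7,8}:5
  |U|=6: {1,3,5,6,7,8}:1  {2,4,5,6,7,8}:15  {3,4,5,6,7,8}:6
  |U|=7: {0,1,3,5,6,7,8}:1  {1,3,4,5,6,7,8}:7  {2,3,4,5,6,7,8}:21
  start at 0(e): 28
  start at 2(d): 8
sum over floor = 36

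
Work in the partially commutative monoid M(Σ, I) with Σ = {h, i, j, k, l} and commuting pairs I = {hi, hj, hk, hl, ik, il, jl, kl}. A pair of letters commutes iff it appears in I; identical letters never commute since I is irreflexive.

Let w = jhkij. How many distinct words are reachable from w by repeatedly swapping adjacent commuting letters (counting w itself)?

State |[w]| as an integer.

0(j) covers ∅
1(h) covers ∅
2(k) covers 0:j
3(i) covers 0:j
4(j) covers 2:k, 3:i
floor of heap: 0:j, 1:h
completions by unplaced set U, small U first (add the entries for U minus each lowest piece of U):
  |U|=1: {1}:1  {4}:1
  |U|=2: {1,4}:2  {2,4}:1  {3,4}:1
  |U|=3: {1,2,4}:3  {1,3,4}:3  {2,3,4}:2
  start at 0(j): 8
  start at 1(h): 2
sum over floor = 10

10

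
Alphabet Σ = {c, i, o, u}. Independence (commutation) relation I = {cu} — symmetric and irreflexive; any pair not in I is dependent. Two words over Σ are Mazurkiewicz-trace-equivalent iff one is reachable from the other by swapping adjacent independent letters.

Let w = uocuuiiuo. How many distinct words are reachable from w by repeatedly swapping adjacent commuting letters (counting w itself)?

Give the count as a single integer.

drop 0:u onto floor
drop 1:o onto {0:u}
drop 2:c onto {1:o}
drop 3:u onto {1:o}
drop 4:u onto {3:u}
drop 5:i onto {2:c, 4:u}
drop 6:i onto {5:i}
drop 7:u onto {6:i}
drop 8:o onto {7:u}
ground layer = {0:u}
drop-orders for the pieces not yet dropped (sum over which currently-grounded one goes next):
  1 to go: {8} 1
  2 to go: {7,8} 1
  3 to go: {6,7,8} 1
  4 to go: {5,6,7,8} 1
  5 to go: {2,5,6,7,8} 1  {4,5,6,7,8} 1
  6 to go: {2,4,5,6,7,8} 2  {3,4,5,6,7,8} 1
  7 to go: {2,3,4,5,6,7,8} 3
  if 0:u drops first: 3 orders

3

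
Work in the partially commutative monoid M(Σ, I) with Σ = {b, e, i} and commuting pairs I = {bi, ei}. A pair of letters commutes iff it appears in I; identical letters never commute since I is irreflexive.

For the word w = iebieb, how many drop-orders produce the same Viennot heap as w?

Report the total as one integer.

drop 0:i onto floor
drop 1:e onto floor
drop 2:b onto {1:e}
drop 3:i onto {0:i}
drop 4:e onto {2:b}
drop 5:b onto {4:e}
ground layer = {0:i, 1:e}
drop-orders for the pieces not yet dropped (sum over which currently-grounded one goes next):
  1 to go: {3} 1  {5} 1
  2 to go: {0,3} 1  {3,5} 2  {4,5} 1
  3 to go: {0,3,5} 3  {2,4,5} 1  {3,4,5} 3
  4 to go: {0,3,4,5} 6  {1,2,4,5} 1  {2,3,4,5} 4
  if 0:i drops first: 5 orders
  if 1:e drops first: 10 orders
heap linearizations: 15

15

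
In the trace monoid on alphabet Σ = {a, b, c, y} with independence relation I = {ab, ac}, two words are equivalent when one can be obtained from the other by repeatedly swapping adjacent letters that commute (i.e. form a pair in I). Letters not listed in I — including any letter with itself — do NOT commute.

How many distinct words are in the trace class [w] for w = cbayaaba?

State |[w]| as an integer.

12

piece 0:c — minimal
piece 1:b rests on {0:c}
piece 2:a — minimal
piece 3:y rests on {1:b, 2:a}
piece 4:a rests on {3:y}
piece 5:a rests on {4:a}
piece 6:b rests on {3:y}
piece 7:a rests on {5:a}
minimal pieces: {0:c, 2:a}
ways to finish when only these pieces remain (= sum over removing one remaining piece with nothing left below it):
  1 left: {6}→1  {7}→1
  2 left: {5,7}→1  {6,7}→2
  3 left: {4,5,7}→1  {5,6,7}→3
  4 left: {4,5,6,7}→4
  5 left: {3,4,5,6,7}→4
  6 left: {1,3,4,5,6,7}→4  {2,3,4,5,6,7}→4
  placing 0:c first → 8 extensions
  placing 2:a first → 4 extensions
total linear extensions = 12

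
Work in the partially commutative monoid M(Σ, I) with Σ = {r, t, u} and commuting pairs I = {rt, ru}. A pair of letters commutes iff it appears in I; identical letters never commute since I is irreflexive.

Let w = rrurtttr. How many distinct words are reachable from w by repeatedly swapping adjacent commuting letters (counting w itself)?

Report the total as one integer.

70

drop 0:r onto floor
drop 1:r onto {0:r}
drop 2:u onto floor
drop 3:r onto {1:r}
drop 4:t onto {2:u}
drop 5:t onto {4:t}
drop 6:t onto {5:t}
drop 7:r onto {3:r}
ground layer = {0:r, 2:u}
drop-orders for the pieces not yet dropped (sum over which currently-grounded one goes next):
  1 to go: {6} 1  {7} 1
  2 to go: {3,7} 1  {5,6} 1  {6,7} 2
  3 to go: {1,3,7} 1  {3,6,7} 3  {4,5,6} 1  {5,6,7} 3
  4 to go: {0,1,3,7} 1  {1,3,6,7} 4  {2,4,5,6} 1  {3,5,6,7} 6  {4,5,6,7} 4
  5 to go: {0,1,3,6,7} 5  {1,3,5,6,7} 10  {2,4,5,6,7} 5  {3,4,5,6,7} 10
  6 to go: {0,1,3,5,6,7} 15  {1,3,4,5,6,7} 20  {2,3,4,5,6,7} 15
  if 0:r drops first: 35 orders
  if 2:u drops first: 35 orders
heap linearizations: 70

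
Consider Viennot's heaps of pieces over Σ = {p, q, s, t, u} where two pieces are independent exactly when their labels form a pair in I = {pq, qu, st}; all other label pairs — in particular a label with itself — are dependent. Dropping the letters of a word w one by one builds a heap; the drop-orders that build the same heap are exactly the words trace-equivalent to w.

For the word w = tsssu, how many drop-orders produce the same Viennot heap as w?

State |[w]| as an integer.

4

0(t) covers ∅
1(s) covers ∅
2(s) covers 1:s
3(s) covers 2:s
4(u) covers 0:t, 3:s
floor of heap: 0:t, 1:s
completions by unplaced set U, small U first (add the entries for U minus each lowest piece of U):
  |U|=1: {4}:1
  |U|=2: {0,4}:1  {3,4}:1
  |U|=3: {0,3,4}:2  {2,3,4}:1
  start at 0(t): 1
  start at 1(s): 3
sum over floor = 4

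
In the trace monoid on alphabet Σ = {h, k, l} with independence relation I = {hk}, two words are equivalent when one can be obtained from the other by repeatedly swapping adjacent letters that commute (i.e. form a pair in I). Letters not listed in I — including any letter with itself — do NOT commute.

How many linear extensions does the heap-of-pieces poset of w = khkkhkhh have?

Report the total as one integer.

70

piece 0:k — minimal
piece 1:h — minimal
piece 2:k rests on {0:k}
piece 3:k rests on {2:k}
piece 4:h rests on {1:h}
piece 5:k rests on {3:k}
piece 6:h rests on {4:h}
piece 7:h rests on {6:h}
minimal pieces: {0:k, 1:h}
ways to finish when only these pieces remain (= sum over removing one remaining piece with nothing left below it):
  1 left: {5}→1  {7}→1
  2 left: {3,5}→1  {5,7}→2  {6,7}→1
  3 left: {2,3,5}→1  {3,5,7}→3  {4,6,7}→1  {5,6,7}→3
  4 left: {0,2,3,5}→1  {1,4,6,7}→1  {2,3,5,7}→4  {3,5,6,7}→6  {4,5,6,7}→4
  5 left: {0,2,3,5,7}→5  {1,4,5,6,7}→5  {2,3,5,6,7}→10  {3,4,5,6,7}→10
  6 left: {0,2,3,5,6,7}→15  {1,3,4,5,6,7}→15  {2,3,4,5,6,7}→20
  placing 0:k first → 35 extensions
  placing 1:h first → 35 extensions
total linear extensions = 70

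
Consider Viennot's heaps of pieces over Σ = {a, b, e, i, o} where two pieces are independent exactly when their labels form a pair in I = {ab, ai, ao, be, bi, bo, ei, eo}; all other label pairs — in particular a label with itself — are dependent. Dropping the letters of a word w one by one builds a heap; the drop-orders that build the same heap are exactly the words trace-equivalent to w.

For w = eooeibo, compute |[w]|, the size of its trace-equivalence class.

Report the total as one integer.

#0=e has no predecessor
#1=o has no predecessor
#2=o depends on [1:o]
#3=e depends on [0:e]
#4=i depends on [2:o]
#5=b has no predecessor
#6=o depends on [4:i]
sources: [0:e, 1:o, 5:b]
N(rest) = Σ N(rest − s) over sources s of rest; N(one piece) = 1:
  size 1 → [3]=1  [5]=1  [6]=1
  size 2 → [0,3]=1  [3,5]=2  [3,6]=2  [4,6]=1  [5,6]=2
  size 3 → [0,3,5]=3  [0,3,6]=3  [2,4,6]=1  [3,4,6]=3  [3,5,6]=6  [4,5,6]=3
  size 4 → [0,3,4,6]=6  [0,3,5,6]=12  [1,2,4,6]=1  [2,3,4,6]=4  [2,4,5,6]=4  [3,4,5,6]=12
  size 5 → [0,2,3,4,6]=10  [0,3,4,5,6]=30  [1,2,3,4,6]=5  [1,2,4,5,6]=5  [2,3,4,5,6]=20
  first=0(e) contributes 30
  first=1(o) contributes 60
  first=5(b) contributes 15
|[w]| = 105

105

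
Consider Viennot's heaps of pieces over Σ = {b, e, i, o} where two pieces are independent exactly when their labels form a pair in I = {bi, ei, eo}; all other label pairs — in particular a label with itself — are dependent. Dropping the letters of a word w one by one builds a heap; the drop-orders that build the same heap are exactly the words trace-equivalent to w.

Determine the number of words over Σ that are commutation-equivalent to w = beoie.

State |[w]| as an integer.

6

0(b) covers ∅
1(e) covers 0:b
2(o) covers 0:b
3(i) covers 2:o
4(e) covers 1:e
floor of heap: 0:b
completions by unplaced set U, small U first (add the entries for U minus each lowest piece of U):
  |U|=1: {3}:1  {4}:1
  |U|=2: {1,4}:1  {2,3}:1  {3,4}:2
  |U|=3: {1,3,4}:3  {2,3,4}:3
  start at 0(b): 6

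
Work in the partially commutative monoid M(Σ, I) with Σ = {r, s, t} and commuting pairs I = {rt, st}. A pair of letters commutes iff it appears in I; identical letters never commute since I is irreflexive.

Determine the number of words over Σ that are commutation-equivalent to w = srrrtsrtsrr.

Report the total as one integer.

drop 0:s onto floor
drop 1:r onto {0:s}
drop 2:r onto {1:r}
drop 3:r onto {2:r}
drop 4:t onto floor
drop 5:s onto {3:r}
drop 6:r onto {5:s}
drop 7:t onto {4:t}
drop 8:s onto {6:r}
drop 9:r onto {8:s}
drop 10:r onto {9:r}
ground layer = {0:s, 4:t}
drop-orders for the pieces not yet dropped (sum over which currently-grounded one goes next):
  1 to go: {7} 1  {10} 1
  2 to go: {4,7} 1  {7,10} 2  {9,10} 1
  3 to go: {4,7,10} 3  {7,9,10} 3  {8,9,10} 1
  4 to go: {4,7,9,10} 6  {6,8,9,10} 1  {7,8,9,10} 4
  5 to go: {4,7,8,9,10} 10  {5,6,8,9,10} 1  {6,7,8,9,10} 5
  6 to go: {3,5,6,8,9,10} 1  {4,6,7,8,9,10} 15  {5,6,7,8,9,10} 6
  7 to go: {2,3,5,6,8,9,10} 1  {3,5,6,7,8,9,10} 7  {4,5,6,7,8,9,10} 21
  8 to go: {1,2,3,5,6,8,9,10} 1  {2,3,5,6,7,8,9,10} 8  {3,4,5,6,7,8,9,10} 28
  9 to go: {0,1,2,3,5,6,8,9,10} 1  {1,2,3,5,6,7,8,9,10} 9  {2,3,4,5,6,7,8,9,10} 36
  if 0:s drops first: 45 orders
  if 4:t drops first: 10 orders
heap linearizations: 55

55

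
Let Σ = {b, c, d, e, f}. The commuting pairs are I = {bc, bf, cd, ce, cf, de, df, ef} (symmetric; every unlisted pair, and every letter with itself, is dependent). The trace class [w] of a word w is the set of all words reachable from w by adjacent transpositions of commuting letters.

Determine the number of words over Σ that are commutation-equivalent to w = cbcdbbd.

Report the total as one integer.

21

#0=c has no predecessor
#1=b has no predecessor
#2=c depends on [0:c]
#3=d depends on [1:b]
#4=b depends on [3:d]
#5=b depends on [4:b]
#6=d depends on [5:b]
sources: [0:c, 1:b]
N(rest) = Σ N(rest − s) over sources s of rest; N(one piece) = 1:
  size 1 → [2]=1  [6]=1
  size 2 → [0,2]=1  [2,6]=2  [5,6]=1
  size 3 → [0,2,6]=3  [2,5,6]=3  [4,5,6]=1
  size 4 → [0,2,5,6]=6  [2,4,5,6]=4  [3,4,5,6]=1
  size 5 → [0,2,4,5,6]=10  [1,3,4,5,6]=1  [2,3,4,5,6]=5
  first=0(c) contributes 6
  first=1(b) contributes 15
|[w]| = 21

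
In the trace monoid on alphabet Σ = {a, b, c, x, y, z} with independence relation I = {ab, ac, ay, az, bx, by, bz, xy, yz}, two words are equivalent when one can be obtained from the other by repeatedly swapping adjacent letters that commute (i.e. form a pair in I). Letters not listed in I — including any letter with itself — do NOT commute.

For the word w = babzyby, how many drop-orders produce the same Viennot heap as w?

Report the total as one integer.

420

#0=b has no predecessor
#1=a has no predecessor
#2=b depends on [0:b]
#3=z has no predecessor
#4=y has no predecessor
#5=b depends on [2:b]
#6=y depends on [4:y]
sources: [0:b, 1:a, 3:z, 4:y]
N(rest) = Σ N(rest − s) over sources s of rest; N(one piece) = 1:
  size 1 → [1]=1  [3]=1  [5]=1  [6]=1
  size 2 → [1,3]=2  [1,5]=2  [1,6]=2  [2,5]=1  [3,5]=2  [3,6]=2  [4,6]=1  [5,6]=2
  size 3 → [0,2,5]=1  [1,2,5]=3  [1,3,5]=6  [1,3,6]=6  [1,4,6]=3  [1,5,6]=6  [2,3,5]=3  [2,5,6]=3  [3,4,6]=3  [3,5,6]=6  [4,5,6]=3
  size 4 → [0,1,2,5]=4  [0,2,3,5]=4  [0,2,5,6]=4  [1,2,3,5]=12  [1,2,5,6]=12  [1,3,4,6]=12  [1,3,5,6]=24  [1,4,5,6]=12  [2,3,5,6]=12  [2,4,5,6]=6  [3,4,5,6]=12
  size 5 → [0,1,2,3,5]=20  [0,1,2,5,6]=20  [0,2,3,5,6]=20  [0,2,4,5,6]=10  [1,2,3,5,6]=60  [1,2,4,5,6]=30  [1,3,4,5,6]=60  [2,3,4,5,6]=30
  first=0(b) contributes 180
  first=1(a) contributes 60
  first=3(z) contributes 60
  first=4(y) contributes 120
|[w]| = 420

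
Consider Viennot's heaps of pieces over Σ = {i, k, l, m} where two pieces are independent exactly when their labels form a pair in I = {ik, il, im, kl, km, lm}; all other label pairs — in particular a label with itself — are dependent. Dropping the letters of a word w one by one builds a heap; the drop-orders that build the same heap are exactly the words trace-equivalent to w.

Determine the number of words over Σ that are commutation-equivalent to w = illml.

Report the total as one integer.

drop 0:i onto floor
drop 1:l onto floor
drop 2:l onto {1:l}
drop 3:m onto floor
drop 4:l onto {2:l}
ground layer = {0:i, 1:l, 3:m}
drop-orders for the pieces not yet dropped (sum over which currently-grounded one goes next):
  1 to go: {0} 1  {3} 1  {4} 1
  2 to go: {0,3} 2  {0,4} 2  {2,4} 1  {3,4} 2
  3 to go: {0,2,4} 3  {0,3,4} 6  {1,2,4} 1  {2,3,4} 3
  if 0:i drops first: 4 orders
  if 1:l drops first: 12 orders
  if 3:m drops first: 4 orders
heap linearizations: 20

20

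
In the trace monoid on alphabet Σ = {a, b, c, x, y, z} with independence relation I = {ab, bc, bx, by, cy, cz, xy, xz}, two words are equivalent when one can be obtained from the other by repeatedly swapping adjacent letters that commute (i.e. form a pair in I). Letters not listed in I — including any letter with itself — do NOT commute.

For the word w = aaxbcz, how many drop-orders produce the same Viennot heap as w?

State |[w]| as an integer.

12

#0=a has no predecessor
#1=a depends on [0:a]
#2=x depends on [1:a]
#3=b has no predecessor
#4=c depends on [2:x]
#5=z depends on [1:a, 3:b]
sources: [0:a, 3:b]
N(rest) = Σ N(rest − s) over sources s of rest; N(one piece) = 1:
  size 1 → [4]=1  [5]=1
  size 2 → [2,4]=1  [3,5]=1  [4,5]=2
  size 3 → [2,4,5]=3  [3,4,5]=3
  size 4 → [1,2,4,5]=3  [2,3,4,5]=6
  first=0(a) contributes 9
  first=3(b) contributes 3
|[w]| = 12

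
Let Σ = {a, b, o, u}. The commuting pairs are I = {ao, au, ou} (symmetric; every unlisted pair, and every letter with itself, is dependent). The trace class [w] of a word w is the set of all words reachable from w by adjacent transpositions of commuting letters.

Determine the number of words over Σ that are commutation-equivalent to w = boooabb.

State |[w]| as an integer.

piece 0:b — minimal
piece 1:o rests on {0:b}
piece 2:o rests on {1:o}
piece 3:o rests on {2:o}
piece 4:a rests on {0:b}
piece 5:b rests on {3:o, 4:a}
piece 6:b rests on {5:b}
minimal pieces: {0:b}
ways to finish when only these pieces remain (= sum over removing one remaining piece with nothing left below it):
  1 left: {6}→1
  2 left: {5,6}→1
  3 left: {3,5,6}→1  {4,5,6}→1
  4 left: {2,3,5,6}→1  {3,4,5,6}→2
  5 left: {1,2,3,5,6}→1  {2,3,4,5,6}→3
  placing 0:b first → 4 extensions

4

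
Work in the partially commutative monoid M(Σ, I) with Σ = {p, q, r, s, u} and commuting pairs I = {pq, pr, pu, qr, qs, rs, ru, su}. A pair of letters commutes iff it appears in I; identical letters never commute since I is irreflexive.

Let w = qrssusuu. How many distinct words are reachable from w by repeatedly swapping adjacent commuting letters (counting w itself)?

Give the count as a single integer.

drop 0:q onto floor
drop 1:r onto floor
drop 2:s onto floor
drop 3:s onto {2:s}
drop 4:u onto {0:q}
drop 5:s onto {3:s}
drop 6:u onto {4:u}
drop 7:u onto {6:u}
ground layer = {0:q, 1:r, 2:s}
drop-orders for the pieces not yet dropped (sum over which currently-grounded one goes next):
  1 to go: {1} 1  {5} 1  {7} 1
  2 to go: {1,5} 2  {1,7} 2  {3,5} 1  {5,7} 2  {6,7} 1
  3 to go: {1,3,5} 3  {1,5,7} 6  {1,6,7} 3  {2,3,5} 1  {3,5,7} 3  {4,6,7} 1  {5,6,7} 3
  4 to go: {0,4,6,7} 1  {1,2,3,5} 4  {1,3,5,7} 12  {1,4,6,7} 4  {1,5,6,7} 12  {2,3,5,7} 4  {3,5,6,7} 6  {4,5,6,7} 4
  5 to go: {0,1,4,6,7} 5  {0,4,5,6,7} 5  {1,2,3,5,7} 20  {1,3,5,6,7} 30  {1,4,5,6,7} 20  {2,3,5,6,7} 10  {3,4,5,6,7} 10
  6 to go: {0,1,4,5,6,7} 30  {0,3,4,5,6,7} 15  {1,2,3,5,6,7} 60  {1,3,4,5,6,7} 60  {2,3,4,5,6,7} 20
  if 0:q drops first: 140 orders
  if 1:r drops first: 35 orders
  if 2:s drops first: 105 orders
heap linearizations: 280

280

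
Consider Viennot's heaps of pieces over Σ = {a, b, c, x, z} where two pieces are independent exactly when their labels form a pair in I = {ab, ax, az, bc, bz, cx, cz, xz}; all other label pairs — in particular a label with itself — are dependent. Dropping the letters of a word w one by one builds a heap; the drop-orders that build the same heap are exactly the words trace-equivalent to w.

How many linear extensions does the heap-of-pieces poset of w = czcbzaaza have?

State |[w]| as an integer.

504

piece 0:c — minimal
piece 1:z — minimal
piece 2:c rests on {0:c}
piece 3:b — minimal
piece 4:z rests on {1:z}
piece 5:a rests on {2:c}
piece 6:a rests on {5:a}
piece 7:z rests on {4:z}
piece 8:a rests on {6:a}
minimal pieces: {0:c, 1:z, 3:b}
ways to finish when only these pieces remain (= sum over removing one remaining piece with nothing left below it):
  1 left: {3}→1  {7}→1  {8}→1
  2 left: {3,7}→2  {3,8}→2  {4,7}→1  {6,8}→1  {7,8}→2
  3 left: {1,4,7}→1  {3,4,7}→3  {3,6,8}→3  {3,7,8}→6  {4,7,8}→3  {5,6,8}→1  {6,7,8}→3
  4 left: {1,3,4,7}→4  {1,4,7,8}→4  {2,5,6,8}→1  {3,4,7,8}→12  {3,5,6,8}→4  {3,6,7,8}→12  {4,6,7,8}→6  {5,6,7,8}→4
  5 left: {0,2,5,6,8}→1  {1,3,4,7,8}→20  {1,4,6,7,8}→10  {2,3,5,6,8}→5  {2,5,6,7,8}→5  {3,4,6,7,8}→30  {3,5,6,7,8}→20  {4,5,6,7,8}→10
  6 left: {0,2,3,5,6,8}→6  {0,2,5,6,7,8}→6  {1,3,4,6,7,8}→60  {1,4,5,6,7,8}→20  {2,3,5,6,7,8}→30  {2,4,5,6,7,8}→15  {3,4,5,6,7,8}→60
  7 left: {0,2,3,5,6,7,8}→42  {0,2,4,5,6,7,8}→21  {1,2,4,5,6,7,8}→35  {1,3,4,5,6,7,8}→140  {2,3,4,5,6,7,8}→105
  placing 0:c first → 280 extensions
  placing 1:z first → 168 extensions
  placing 3:b first → 56 extensions
total linear extensions = 504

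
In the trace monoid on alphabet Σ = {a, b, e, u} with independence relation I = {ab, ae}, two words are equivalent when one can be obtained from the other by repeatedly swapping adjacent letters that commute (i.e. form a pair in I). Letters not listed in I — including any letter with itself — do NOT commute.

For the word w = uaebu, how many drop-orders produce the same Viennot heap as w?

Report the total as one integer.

3

#0=u has no predecessor
#1=a depends on [0:u]
#2=e depends on [0:u]
#3=b depends on [2:e]
#4=u depends on [1:a, 3:b]
sources: [0:u]
N(rest) = Σ N(rest − s) over sources s of rest; N(one piece) = 1:
  size 1 → [4]=1
  size 2 → [1,4]=1  [3,4]=1
  size 3 → [1,3,4]=2  [2,3,4]=1
  first=0(u) contributes 3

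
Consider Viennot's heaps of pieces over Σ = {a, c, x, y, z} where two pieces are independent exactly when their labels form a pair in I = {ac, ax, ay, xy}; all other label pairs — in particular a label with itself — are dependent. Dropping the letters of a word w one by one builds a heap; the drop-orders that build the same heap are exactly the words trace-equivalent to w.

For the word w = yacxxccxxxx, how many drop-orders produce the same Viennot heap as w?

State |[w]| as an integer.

drop 0:y onto floor
drop 1:a onto floor
drop 2:c onto {0:y}
drop 3:x onto {2:c}
drop 4:x onto {3:x}
drop 5:c onto {4:x}
drop 6:c onto {5:c}
drop 7:x onto {6:c}
drop 8:x onto {7:x}
drop 9:x onto {8:x}
drop 10:x onto {9:x}
ground layer = {0:y, 1:a}
drop-orders for the pieces not yet dropped (sum over which currently-grounded one goes next):
  1 to go: {1} 1  {10} 1
  2 to go: {1,10} 2  {9,10} 1
  3 to go: {1,9,10} 3  {8,9,10} 1
  4 to go: {1,8,9,10} 4  {7,8,9,10} 1
  5 to go: {1,7,8,9,10} 5  {6,7,8,9,10} 1
  6 to go: {1,6,7,8,9,10} 6  {5,6,7,8,9,10} 1
  7 to go: {1,5,6,7,8,9,10} 7  {4,5,6,7,8,9,10} 1
  8 to go: {1,4,5,6,7,8,9,10} 8  {3,4,5,6,7,8,9,10} 1
  9 to go: {1,3,4,5,6,7,8,9,10} 9  {2,3,4,5,6,7,8,9,10} 1
  if 0:y drops first: 10 orders
  if 1:a drops first: 1 orders
heap linearizations: 11

11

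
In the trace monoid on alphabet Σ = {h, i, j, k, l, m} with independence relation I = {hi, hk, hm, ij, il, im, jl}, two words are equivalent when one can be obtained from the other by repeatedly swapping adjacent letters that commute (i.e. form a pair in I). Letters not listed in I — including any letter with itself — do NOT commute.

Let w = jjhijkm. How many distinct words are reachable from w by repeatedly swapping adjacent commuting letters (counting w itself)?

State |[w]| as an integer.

5

0(j) covers ∅
1(j) covers 0:j
2(h) covers 1:j
3(i) covers ∅
4(j) covers 2:h
5(k) covers 3:i, 4:j
6(m) covers 5:k
floor of heap: 0:j, 3:i
completions by unplaced set U, small U first (add the entries for U minus each lowest piece of U):
  |U|=1: {6}:1
  |U|=2: {5,6}:1
  |U|=3: {3,5,6}:1  {4,5,6}:1
  |U|=4: {2,4,5,6}:1  {3,4,5,6}:2
  |U|=5: {1,2,4,5,6}:1  {2,3,4,5,6}:3
  start at 0(j): 4
  start at 3(i): 1
sum over floor = 5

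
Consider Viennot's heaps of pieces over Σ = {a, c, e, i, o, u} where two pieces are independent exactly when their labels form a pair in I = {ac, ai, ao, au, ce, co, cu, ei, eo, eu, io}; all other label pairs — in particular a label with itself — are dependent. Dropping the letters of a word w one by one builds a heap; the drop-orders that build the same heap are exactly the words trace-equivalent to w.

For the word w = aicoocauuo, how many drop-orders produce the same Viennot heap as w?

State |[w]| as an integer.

drop 0:a onto floor
drop 1:i onto floor
drop 2:c onto {1:i}
drop 3:o onto floor
drop 4:o onto {3:o}
drop 5:c onto {2:c}
drop 6:a onto {0:a}
drop 7:u onto {1:i, 4:o}
drop 8:u onto {7:u}
drop 9:o onto {8:u}
ground layer = {0:a, 1:i, 3:o}
drop-orders for the pieces not yet dropped (sum over which currently-grounded one goes next):
  1 to go: {5} 1  {6} 1  {9} 1
  2 to go: {0,6} 1  {2,5} 1  {5,6} 2  {5,9} 2  {6,9} 2  {8,9} 1
  3 to go: {0,5,6} 3  {0,6,9} 3  {2,5,6} 3  {2,5,9} 3  {5,6,9} 6  {5,8,9} 3  {6,8,9} 3  {7,8,9} 1
  4 to go: {0,2,5,6} 6  {0,5,6,9} 12  {0,6,8,9} 6  {2,5,6,9} 12  {2,5,8,9} 6  {4,7,8,9} 1  {5,6,8,9} 12  {5,7,8,9} 4  {6,7,8,9} 4
  5 to go: {0,2,5,6,9} 30  {0,5,6,8,9} 30  {0,6,7,8,9} 10  {2,5,6,8,9} 30  {2,5,7,8,9} 10  {3,4,7,8,9} 1  {4,5,7,8,9} 5  {4,6,7,8,9} 5  {5,6,7,8,9} 20
  6 to go: {0,2,5,6,8,9} 90  {0,4,6,7,8,9} 15  {0,5,6,7,8,9} 60  {1,2,5,7,8,9} 10  {2,4,5,7,8,9} 15  {2,5,6,7,8,9} 60  {3,4,5,7,8,9} 6  {3,4,6,7,8,9} 6  {4,5,6,7,8,9} 30
  7 to go: {0,2,5,6,7,8,9} 210  {0,3,4,6,7,8,9} 21  {0,4,5,6,7,8,9} 105  {1,2,4,5,7,8,9} 25  {1,2,5,6,7,8,9} 70  {2,3,4,5,7,8,9} 21  {2,4,5,6,7,8,9} 105  {3,4,5,6,7,8,9} 42
  8 to go: {0,1,2,5,6,7,8,9} 280  {0,2,4,5,6,7,8,9} 420  {0,3,4,5,6,7,8,9} 168  {1,2,3,4,5,7,8,9} 46  {1,2,4,5,6,7,8,9} 200  {2,3,4,5,6,7,8,9} 168
  if 0:a drops first: 414 orders
  if 1:i drops first: 756 orders
  if 3:o drops first: 900 orders
heap linearizations: 2070

2070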